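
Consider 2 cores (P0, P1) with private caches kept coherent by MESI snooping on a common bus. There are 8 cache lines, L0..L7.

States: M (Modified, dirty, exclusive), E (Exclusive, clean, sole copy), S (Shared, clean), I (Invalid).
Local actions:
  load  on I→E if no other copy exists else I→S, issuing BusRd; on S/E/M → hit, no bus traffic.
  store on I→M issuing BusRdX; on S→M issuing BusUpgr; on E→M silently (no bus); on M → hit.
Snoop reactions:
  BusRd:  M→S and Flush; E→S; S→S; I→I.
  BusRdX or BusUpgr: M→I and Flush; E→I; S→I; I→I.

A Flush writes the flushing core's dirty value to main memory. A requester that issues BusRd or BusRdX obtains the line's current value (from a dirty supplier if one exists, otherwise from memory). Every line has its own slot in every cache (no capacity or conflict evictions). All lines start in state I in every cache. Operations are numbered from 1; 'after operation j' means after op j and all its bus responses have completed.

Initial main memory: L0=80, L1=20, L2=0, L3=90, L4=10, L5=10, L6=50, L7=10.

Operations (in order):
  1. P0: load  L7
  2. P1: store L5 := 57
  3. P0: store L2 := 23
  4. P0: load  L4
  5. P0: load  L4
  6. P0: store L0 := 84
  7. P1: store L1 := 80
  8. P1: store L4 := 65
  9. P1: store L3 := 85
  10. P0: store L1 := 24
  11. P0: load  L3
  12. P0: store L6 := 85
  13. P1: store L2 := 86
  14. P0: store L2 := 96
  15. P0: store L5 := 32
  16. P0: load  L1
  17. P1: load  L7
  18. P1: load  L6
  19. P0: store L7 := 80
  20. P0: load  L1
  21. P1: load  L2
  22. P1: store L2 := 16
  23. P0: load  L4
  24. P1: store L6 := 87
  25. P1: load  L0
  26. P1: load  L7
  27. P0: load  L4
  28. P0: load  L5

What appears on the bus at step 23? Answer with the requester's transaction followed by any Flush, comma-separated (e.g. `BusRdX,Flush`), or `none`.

bus = BusRd,Flush

  op1 P0: load  L7 → E/I on L7; bus BusRd; mem=10
  op2 P1: store L5 := 57 → I/M on L5; bus BusRdX; mem=10
  op3 P0: store L2 := 23 → M/I on L2; bus BusRdX; mem=0
  op4 P0: load  L4 → E/I on L4; bus BusRd; mem=10
  op5 P0: load  L4 → E/I on L4; bus (none); mem=10
  op6 P0: store L0 := 84 → M/I on L0; bus BusRdX; mem=80
  op7 P1: store L1 := 80 → I/M on L1; bus BusRdX; mem=20
  op8 P1: store L4 := 65 → I/M on L4; bus BusRdX; mem=10
  op9 P1: store L3 := 85 → I/M on L3; bus BusRdX; mem=90
  op10 P0: store L1 := 24 → M/I on L1; bus BusRdX Flush; mem=80
  op11 P0: load  L3 → S/S on L3; bus BusRd Flush; mem=85
  op12 P0: store L6 := 85 → M/I on L6; bus BusRdX; mem=50
  op13 P1: store L2 := 86 → I/M on L2; bus BusRdX Flush; mem=23
  op14 P0: store L2 := 96 → M/I on L2; bus BusRdX Flush; mem=86
  op15 P0: store L5 := 32 → M/I on L5; bus BusRdX Flush; mem=57
  op16 P0: load  L1 → M/I on L1; bus (none); mem=80
  op17 P1: load  L7 → S/S on L7; bus BusRd; mem=10
  op18 P1: load  L6 → S/S on L6; bus BusRd Flush; mem=85
  op19 P0: store L7 := 80 → M/I on L7; bus BusUpgr; mem=10
  op20 P0: load  L1 → M/I on L1; bus (none); mem=80
  op21 P1: load  L2 → S/S on L2; bus BusRd Flush; mem=96
  op22 P1: store L2 := 16 → I/M on L2; bus BusUpgr; mem=96
  op23 P0: load  L4 → S/S on L4; bus BusRd Flush; mem=65
  op24 P1: store L6 := 87 → I/M on L6; bus BusUpgr; mem=85
  op25 P1: load  L0 → S/S on L0; bus BusRd Flush; mem=84
  op26 P1: load  L7 → S/S on L7; bus BusRd Flush; mem=80
  op27 P0: load  L4 → S/S on L4; bus (none); mem=65
  op28 P0: load  L5 → M/I on L5; bus (none); mem=57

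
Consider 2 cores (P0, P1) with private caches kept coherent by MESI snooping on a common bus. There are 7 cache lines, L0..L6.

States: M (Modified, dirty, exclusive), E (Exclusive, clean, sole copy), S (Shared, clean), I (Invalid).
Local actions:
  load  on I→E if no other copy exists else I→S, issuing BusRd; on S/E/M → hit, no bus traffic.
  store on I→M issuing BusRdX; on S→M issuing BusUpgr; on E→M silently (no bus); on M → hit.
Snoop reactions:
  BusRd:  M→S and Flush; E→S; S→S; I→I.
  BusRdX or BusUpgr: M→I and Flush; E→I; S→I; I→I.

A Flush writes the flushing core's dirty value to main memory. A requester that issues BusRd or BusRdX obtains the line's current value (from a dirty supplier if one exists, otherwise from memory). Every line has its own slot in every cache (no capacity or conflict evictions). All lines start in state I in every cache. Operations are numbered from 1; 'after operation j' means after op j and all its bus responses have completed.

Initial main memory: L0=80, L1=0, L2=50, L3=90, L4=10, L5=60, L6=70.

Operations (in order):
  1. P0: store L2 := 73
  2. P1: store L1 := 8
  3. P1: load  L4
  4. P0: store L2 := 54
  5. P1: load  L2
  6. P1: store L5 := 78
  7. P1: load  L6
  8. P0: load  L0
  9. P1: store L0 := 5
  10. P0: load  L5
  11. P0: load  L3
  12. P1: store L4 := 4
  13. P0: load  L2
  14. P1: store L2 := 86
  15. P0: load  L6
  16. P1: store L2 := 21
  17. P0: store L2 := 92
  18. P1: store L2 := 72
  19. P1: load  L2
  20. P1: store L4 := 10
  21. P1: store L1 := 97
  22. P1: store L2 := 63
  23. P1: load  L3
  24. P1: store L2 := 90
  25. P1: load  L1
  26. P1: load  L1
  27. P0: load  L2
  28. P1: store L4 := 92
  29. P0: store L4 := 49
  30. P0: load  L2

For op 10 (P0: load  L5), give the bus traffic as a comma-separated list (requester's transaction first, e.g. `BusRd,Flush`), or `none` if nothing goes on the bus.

step 1: P0: store L2 := 73  ⟶  MI  (L2)  txn=BusRdX  M[L2]=50
step 2: P1: store L1 := 8  ⟶  IM  (L1)  txn=BusRdX  M[L1]=0
step 3: P1: load  L4  ⟶  IE  (L4)  txn=BusRd  M[L4]=10
step 4: P0: store L2 := 54  ⟶  MI  (L2)  txn=∅  M[L2]=50
step 5: P1: load  L2  ⟶  SS  (L2)  txn=BusRd+Flush  M[L2]=54
step 6: P1: store L5 := 78  ⟶  IM  (L5)  txn=BusRdX  M[L5]=60
step 7: P1: load  L6  ⟶  IE  (L6)  txn=BusRd  M[L6]=70
step 8: P0: load  L0  ⟶  EI  (L0)  txn=BusRd  M[L0]=80
step 9: P1: store L0 := 5  ⟶  IM  (L0)  txn=BusRdX  M[L0]=80
step 10: P0: load  L5  ⟶  SS  (L5)  txn=BusRd+Flush  M[L5]=78
step 11: P0: load  L3  ⟶  EI  (L3)  txn=BusRd  M[L3]=90
step 12: P1: store L4 := 4  ⟶  IM  (L4)  txn=∅  M[L4]=10
step 13: P0: load  L2  ⟶  SS  (L2)  txn=∅  M[L2]=54
step 14: P1: store L2 := 86  ⟶  IM  (L2)  txn=BusUpgr  M[L2]=54
step 15: P0: load  L6  ⟶  SS  (L6)  txn=BusRd  M[L6]=70
step 16: P1: store L2 := 21  ⟶  IM  (L2)  txn=∅  M[L2]=54
step 17: P0: store L2 := 92  ⟶  MI  (L2)  txn=BusRdX+Flush  M[L2]=21
step 18: P1: store L2 := 72  ⟶  IM  (L2)  txn=BusRdX+Flush  M[L2]=92
step 19: P1: load  L2  ⟶  IM  (L2)  txn=∅  M[L2]=92
step 20: P1: store L4 := 10  ⟶  IM  (L4)  txn=∅  M[L4]=10
step 21: P1: store L1 := 97  ⟶  IM  (L1)  txn=∅  M[L1]=0
step 22: P1: store L2 := 63  ⟶  IM  (L2)  txn=∅  M[L2]=92
step 23: P1: load  L3  ⟶  SS  (L3)  txn=BusRd  M[L3]=90
step 24: P1: store L2 := 90  ⟶  IM  (L2)  txn=∅  M[L2]=92
step 25: P1: load  L1  ⟶  IM  (L1)  txn=∅  M[L1]=0
step 26: P1: load  L1  ⟶  IM  (L1)  txn=∅  M[L1]=0
step 27: P0: load  L2  ⟶  SS  (L2)  txn=BusRd+Flush  M[L2]=90
step 28: P1: store L4 := 92  ⟶  IM  (L4)  txn=∅  M[L4]=10
step 29: P0: store L4 := 49  ⟶  MI  (L4)  txn=BusRdX+Flush  M[L4]=92
step 30: P0: load  L2  ⟶  SS  (L2)  txn=∅  M[L2]=90

bus = BusRd,Flush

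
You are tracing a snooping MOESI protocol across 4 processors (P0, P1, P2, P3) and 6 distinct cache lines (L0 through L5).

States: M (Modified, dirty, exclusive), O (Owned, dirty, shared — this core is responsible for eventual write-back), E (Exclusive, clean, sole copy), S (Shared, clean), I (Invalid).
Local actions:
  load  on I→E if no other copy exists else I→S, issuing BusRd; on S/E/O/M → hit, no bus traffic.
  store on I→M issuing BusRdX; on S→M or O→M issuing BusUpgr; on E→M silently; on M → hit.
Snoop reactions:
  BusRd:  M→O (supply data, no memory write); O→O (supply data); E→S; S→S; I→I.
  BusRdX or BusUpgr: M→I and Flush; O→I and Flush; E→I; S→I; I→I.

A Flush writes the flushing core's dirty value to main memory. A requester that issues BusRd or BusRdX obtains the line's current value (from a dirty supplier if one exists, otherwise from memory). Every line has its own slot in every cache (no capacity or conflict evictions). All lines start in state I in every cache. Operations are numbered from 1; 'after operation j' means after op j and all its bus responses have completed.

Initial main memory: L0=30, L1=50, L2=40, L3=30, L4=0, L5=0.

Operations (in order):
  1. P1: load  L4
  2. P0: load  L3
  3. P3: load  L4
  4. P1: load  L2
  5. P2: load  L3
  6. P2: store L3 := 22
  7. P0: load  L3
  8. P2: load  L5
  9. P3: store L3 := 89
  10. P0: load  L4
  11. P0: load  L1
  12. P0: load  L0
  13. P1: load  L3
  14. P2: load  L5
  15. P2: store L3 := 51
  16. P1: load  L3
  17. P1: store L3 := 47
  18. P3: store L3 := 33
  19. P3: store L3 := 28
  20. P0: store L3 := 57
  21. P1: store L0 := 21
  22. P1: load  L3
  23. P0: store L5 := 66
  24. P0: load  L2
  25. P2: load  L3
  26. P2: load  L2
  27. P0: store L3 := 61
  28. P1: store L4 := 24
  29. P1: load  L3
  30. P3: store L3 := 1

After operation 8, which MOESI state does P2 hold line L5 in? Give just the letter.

1. P1: load  L4  bus=[BusRd]  L4: P0=I P1=E P2=I P3=I  mem[L4]=0
2. P0: load  L3  bus=[BusRd]  L3: P0=E P1=I P2=I P3=I  mem[L3]=30
3. P3: load  L4  bus=[BusRd]  L4: P0=I P1=S P2=I P3=S  mem[L4]=0
4. P1: load  L2  bus=[BusRd]  L2: P0=I P1=E P2=I P3=I  mem[L2]=40
5. P2: load  L3  bus=[BusRd]  L3: P0=S P1=I P2=S P3=I  mem[L3]=30
6. P2: store L3 := 22  bus=[BusUpgr]  L3: P0=I P1=I P2=M P3=I  mem[L3]=30
7. P0: load  L3  bus=[BusRd]  L3: P0=S P1=I P2=O P3=I  mem[L3]=30
8. P2: load  L5  bus=[BusRd]  L5: P0=I P1=I P2=E P3=I  mem[L5]=0
9. P3: store L3 := 89  bus=[BusRdX,Flush]  L3: P0=I P1=I P2=I P3=M  mem[L3]=22
10. P0: load  L4  bus=[BusRd]  L4: P0=S P1=S P2=I P3=S  mem[L4]=0
11. P0: load  L1  bus=[BusRd]  L1: P0=E P1=I P2=I P3=I  mem[L1]=50
12. P0: load  L0  bus=[BusRd]  L0: P0=E P1=I P2=I P3=I  mem[L0]=30
13. P1: load  L3  bus=[BusRd]  L3: P0=I P1=S P2=I P3=O  mem[L3]=22
14. P2: load  L5  bus=[-]  L5: P0=I P1=I P2=E P3=I  mem[L5]=0
15. P2: store L3 := 51  bus=[BusRdX,Flush]  L3: P0=I P1=I P2=M P3=I  mem[L3]=89
16. P1: load  L3  bus=[BusRd]  L3: P0=I P1=S P2=O P3=I  mem[L3]=89
17. P1: store L3 := 47  bus=[BusUpgr,Flush]  L3: P0=I P1=M P2=I P3=I  mem[L3]=51
18. P3: store L3 := 33  bus=[BusRdX,Flush]  L3: P0=I P1=I P2=I P3=M  mem[L3]=47
19. P3: store L3 := 28  bus=[-]  L3: P0=I P1=I P2=I P3=M  mem[L3]=47
20. P0: store L3 := 57  bus=[BusRdX,Flush]  L3: P0=M P1=I P2=I P3=I  mem[L3]=28
21. P1: store L0 := 21  bus=[BusRdX]  L0: P0=I P1=M P2=I P3=I  mem[L0]=30
22. P1: load  L3  bus=[BusRd]  L3: P0=O P1=S P2=I P3=I  mem[L3]=28
23. P0: store L5 := 66  bus=[BusRdX]  L5: P0=M P1=I P2=I P3=I  mem[L5]=0
24. P0: load  L2  bus=[BusRd]  L2: P0=S P1=S P2=I P3=I  mem[L2]=40
25. P2: load  L3  bus=[BusRd]  L3: P0=O P1=S P2=S P3=I  mem[L3]=28
26. P2: load  L2  bus=[BusRd]  L2: P0=S P1=S P2=S P3=I  mem[L2]=40
27. P0: store L3 := 61  bus=[BusUpgr]  L3: P0=M P1=I P2=I P3=I  mem[L3]=28
28. P1: store L4 := 24  bus=[BusUpgr]  L4: P0=I P1=M P2=I P3=I  mem[L4]=0
29. P1: load  L3  bus=[BusRd]  L3: P0=O P1=S P2=I P3=I  mem[L3]=28
30. P3: store L3 := 1  bus=[BusRdX,Flush]  L3: P0=I P1=I P2=I P3=M  mem[L3]=61

state = E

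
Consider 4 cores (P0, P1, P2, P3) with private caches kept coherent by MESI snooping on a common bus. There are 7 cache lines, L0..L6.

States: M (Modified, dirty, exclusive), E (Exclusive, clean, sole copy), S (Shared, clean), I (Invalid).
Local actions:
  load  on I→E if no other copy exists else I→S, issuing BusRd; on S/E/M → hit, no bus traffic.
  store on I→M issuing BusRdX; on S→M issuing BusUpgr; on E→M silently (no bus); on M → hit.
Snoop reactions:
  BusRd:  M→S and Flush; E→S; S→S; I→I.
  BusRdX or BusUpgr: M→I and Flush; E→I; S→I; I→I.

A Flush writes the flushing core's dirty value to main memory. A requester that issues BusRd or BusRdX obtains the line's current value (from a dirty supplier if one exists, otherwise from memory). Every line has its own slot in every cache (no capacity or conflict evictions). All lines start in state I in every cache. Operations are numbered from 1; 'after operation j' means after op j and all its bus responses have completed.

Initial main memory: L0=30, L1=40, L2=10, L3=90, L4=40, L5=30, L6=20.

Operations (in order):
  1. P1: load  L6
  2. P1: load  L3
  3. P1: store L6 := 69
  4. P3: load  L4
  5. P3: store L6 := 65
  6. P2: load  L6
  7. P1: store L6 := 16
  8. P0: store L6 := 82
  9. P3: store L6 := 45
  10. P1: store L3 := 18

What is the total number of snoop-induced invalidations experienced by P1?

step 1: P1: load  L6  ⟶  IEII  (L6)  txn=BusRd  M[L6]=20
step 2: P1: load  L3  ⟶  IEII  (L3)  txn=BusRd  M[L3]=90
step 3: P1: store L6 := 69  ⟶  IMII  (L6)  txn=∅  M[L6]=20
step 4: P3: load  L4  ⟶  IIIE  (L4)  txn=BusRd  M[L4]=40
step 5: P3: store L6 := 65  ⟶  IIIM  (L6)  txn=BusRdX+Flush  M[L6]=69
step 6: P2: load  L6  ⟶  IISS  (L6)  txn=BusRd+Flush  M[L6]=65
step 7: P1: store L6 := 16  ⟶  IMII  (L6)  txn=BusRdX  M[L6]=65
step 8: P0: store L6 := 82  ⟶  MIII  (L6)  txn=BusRdX+Flush  M[L6]=16
step 9: P3: store L6 := 45  ⟶  IIIM  (L6)  txn=BusRdX+Flush  M[L6]=82
step 10: P1: store L3 := 18  ⟶  IMII  (L3)  txn=∅  M[L3]=90

invalidations = 2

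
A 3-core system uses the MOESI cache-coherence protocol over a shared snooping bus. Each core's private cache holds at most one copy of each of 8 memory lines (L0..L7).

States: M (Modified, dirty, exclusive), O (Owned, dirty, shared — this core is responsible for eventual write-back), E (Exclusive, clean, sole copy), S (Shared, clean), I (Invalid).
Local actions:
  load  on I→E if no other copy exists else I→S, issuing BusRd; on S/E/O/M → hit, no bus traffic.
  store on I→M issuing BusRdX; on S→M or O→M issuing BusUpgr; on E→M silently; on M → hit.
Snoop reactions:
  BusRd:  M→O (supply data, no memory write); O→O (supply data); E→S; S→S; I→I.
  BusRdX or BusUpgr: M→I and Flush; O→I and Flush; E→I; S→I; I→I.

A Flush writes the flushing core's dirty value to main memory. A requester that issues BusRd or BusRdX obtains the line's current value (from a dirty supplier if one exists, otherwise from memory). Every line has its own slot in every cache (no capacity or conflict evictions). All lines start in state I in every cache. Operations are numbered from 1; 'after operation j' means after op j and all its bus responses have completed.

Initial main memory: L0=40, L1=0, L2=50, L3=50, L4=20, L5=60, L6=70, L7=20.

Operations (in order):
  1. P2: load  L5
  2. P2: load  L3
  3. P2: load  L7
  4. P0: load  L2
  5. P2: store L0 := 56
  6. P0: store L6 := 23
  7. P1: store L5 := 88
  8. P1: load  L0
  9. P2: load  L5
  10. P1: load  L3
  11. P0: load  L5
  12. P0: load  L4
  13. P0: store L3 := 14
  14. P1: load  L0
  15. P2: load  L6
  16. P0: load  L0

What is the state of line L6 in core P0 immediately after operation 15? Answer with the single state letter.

state = O

  op1 P2: load  L5 → I/I/E on L5; bus BusRd; mem=60
  op2 P2: load  L3 → I/I/E on L3; bus BusRd; mem=50
  op3 P2: load  L7 → I/I/E on L7; bus BusRd; mem=20
  op4 P0: load  L2 → E/I/I on L2; bus BusRd; mem=50
  op5 P2: store L0 := 56 → I/I/M on L0; bus BusRdX; mem=40
  op6 P0: store L6 := 23 → M/I/I on L6; bus BusRdX; mem=70
  op7 P1: store L5 := 88 → I/M/I on L5; bus BusRdX; mem=60
  op8 P1: load  L0 → I/S/O on L0; bus BusRd; mem=40
  op9 P2: load  L5 → I/O/S on L5; bus BusRd; mem=60
  op10 P1: load  L3 → I/S/S on L3; bus BusRd; mem=50
  op11 P0: load  L5 → S/O/S on L5; bus BusRd; mem=60
  op12 P0: load  L4 → E/I/I on L4; bus BusRd; mem=20
  op13 P0: store L3 := 14 → M/I/I on L3; bus BusRdX; mem=50
  op14 P1: load  L0 → I/S/O on L0; bus (none); mem=40
  op15 P2: load  L6 → O/I/S on L6; bus BusRd; mem=70
  op16 P0: load  L0 → S/S/O on L0; bus BusRd; mem=40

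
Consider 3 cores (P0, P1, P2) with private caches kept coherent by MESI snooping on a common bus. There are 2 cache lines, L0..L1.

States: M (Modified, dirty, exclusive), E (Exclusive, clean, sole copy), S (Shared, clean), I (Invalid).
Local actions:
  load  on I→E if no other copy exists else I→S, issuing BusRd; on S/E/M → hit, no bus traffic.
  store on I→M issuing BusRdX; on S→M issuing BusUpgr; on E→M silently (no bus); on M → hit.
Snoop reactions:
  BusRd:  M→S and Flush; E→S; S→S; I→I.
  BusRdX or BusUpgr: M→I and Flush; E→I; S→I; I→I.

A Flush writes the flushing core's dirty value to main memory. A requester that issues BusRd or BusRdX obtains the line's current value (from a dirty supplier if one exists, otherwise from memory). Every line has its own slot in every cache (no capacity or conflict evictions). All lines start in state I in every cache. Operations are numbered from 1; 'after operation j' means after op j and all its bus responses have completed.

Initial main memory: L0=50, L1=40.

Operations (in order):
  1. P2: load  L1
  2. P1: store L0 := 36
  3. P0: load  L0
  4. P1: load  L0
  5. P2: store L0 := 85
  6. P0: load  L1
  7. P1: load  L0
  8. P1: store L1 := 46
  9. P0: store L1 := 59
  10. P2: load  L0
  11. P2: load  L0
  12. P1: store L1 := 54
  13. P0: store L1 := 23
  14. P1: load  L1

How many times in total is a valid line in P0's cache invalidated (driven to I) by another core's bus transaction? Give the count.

step 1: P2: load  L1  ⟶  IIE  (L1)  txn=BusRd  M[L1]=40
step 2: P1: store L0 := 36  ⟶  IMI  (L0)  txn=BusRdX  M[L0]=50
step 3: P0: load  L0  ⟶  SSI  (L0)  txn=BusRd+Flush  M[L0]=36
step 4: P1: load  L0  ⟶  SSI  (L0)  txn=∅  M[L0]=36
step 5: P2: store L0 := 85  ⟶  IIM  (L0)  txn=BusRdX  M[L0]=36
step 6: P0: load  L1  ⟶  SIS  (L1)  txn=BusRd  M[L1]=40
step 7: P1: load  L0  ⟶  ISS  (L0)  txn=BusRd+Flush  M[L0]=85
step 8: P1: store L1 := 46  ⟶  IMI  (L1)  txn=BusRdX  M[L1]=40
step 9: P0: store L1 := 59  ⟶  MII  (L1)  txn=BusRdX+Flush  M[L1]=46
step 10: P2: load  L0  ⟶  ISS  (L0)  txn=∅  M[L0]=85
step 11: P2: load  L0  ⟶  ISS  (L0)  txn=∅  M[L0]=85
step 12: P1: store L1 := 54  ⟶  IMI  (L1)  txn=BusRdX+Flush  M[L1]=59
step 13: P0: store L1 := 23  ⟶  MII  (L1)  txn=BusRdX+Flush  M[L1]=54
step 14: P1: load  L1  ⟶  SSI  (L1)  txn=BusRd+Flush  M[L1]=23

invalidations = 3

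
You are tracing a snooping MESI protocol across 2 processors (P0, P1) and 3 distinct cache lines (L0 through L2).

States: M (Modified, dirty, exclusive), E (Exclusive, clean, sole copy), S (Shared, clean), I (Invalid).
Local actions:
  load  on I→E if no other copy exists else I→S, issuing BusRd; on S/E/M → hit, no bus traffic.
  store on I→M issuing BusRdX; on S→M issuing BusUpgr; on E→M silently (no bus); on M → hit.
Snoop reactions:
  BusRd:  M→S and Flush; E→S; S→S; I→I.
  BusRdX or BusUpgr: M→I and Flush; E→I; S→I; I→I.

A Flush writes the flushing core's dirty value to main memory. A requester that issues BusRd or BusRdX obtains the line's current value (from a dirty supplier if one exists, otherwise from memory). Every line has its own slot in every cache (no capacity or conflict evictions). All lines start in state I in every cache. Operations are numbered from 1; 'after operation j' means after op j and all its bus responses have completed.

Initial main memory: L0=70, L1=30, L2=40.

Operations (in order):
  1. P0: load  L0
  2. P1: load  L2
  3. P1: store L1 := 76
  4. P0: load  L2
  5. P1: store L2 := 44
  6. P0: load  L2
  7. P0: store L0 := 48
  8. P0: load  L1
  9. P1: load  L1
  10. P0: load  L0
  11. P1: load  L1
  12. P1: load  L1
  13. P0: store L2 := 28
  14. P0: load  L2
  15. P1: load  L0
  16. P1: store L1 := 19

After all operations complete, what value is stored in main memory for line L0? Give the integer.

step 1: P0: load  L0  ⟶  EI  (L0)  txn=BusRd  M[L0]=70
step 2: P1: load  L2  ⟶  IE  (L2)  txn=BusRd  M[L2]=40
step 3: P1: store L1 := 76  ⟶  IM  (L1)  txn=BusRdX  M[L1]=30
step 4: P0: load  L2  ⟶  SS  (L2)  txn=BusRd  M[L2]=40
step 5: P1: store L2 := 44  ⟶  IM  (L2)  txn=BusUpgr  M[L2]=40
step 6: P0: load  L2  ⟶  SS  (L2)  txn=BusRd+Flush  M[L2]=44
step 7: P0: store L0 := 48  ⟶  MI  (L0)  txn=∅  M[L0]=70
step 8: P0: load  L1  ⟶  SS  (L1)  txn=BusRd+Flush  M[L1]=76
step 9: P1: load  L1  ⟶  SS  (L1)  txn=∅  M[L1]=76
step 10: P0: load  L0  ⟶  MI  (L0)  txn=∅  M[L0]=70
step 11: P1: load  L1  ⟶  SS  (L1)  txn=∅  M[L1]=76
step 12: P1: load  L1  ⟶  SS  (L1)  txn=∅  M[L1]=76
step 13: P0: store L2 := 28  ⟶  MI  (L2)  txn=BusUpgr  M[L2]=44
step 14: P0: load  L2  ⟶  MI  (L2)  txn=∅  M[L2]=44
step 15: P1: load  L0  ⟶  SS  (L0)  txn=BusRd+Flush  M[L0]=48
step 16: P1: store L1 := 19  ⟶  IM  (L1)  txn=BusUpgr  M[L1]=76

memory[L0] = 48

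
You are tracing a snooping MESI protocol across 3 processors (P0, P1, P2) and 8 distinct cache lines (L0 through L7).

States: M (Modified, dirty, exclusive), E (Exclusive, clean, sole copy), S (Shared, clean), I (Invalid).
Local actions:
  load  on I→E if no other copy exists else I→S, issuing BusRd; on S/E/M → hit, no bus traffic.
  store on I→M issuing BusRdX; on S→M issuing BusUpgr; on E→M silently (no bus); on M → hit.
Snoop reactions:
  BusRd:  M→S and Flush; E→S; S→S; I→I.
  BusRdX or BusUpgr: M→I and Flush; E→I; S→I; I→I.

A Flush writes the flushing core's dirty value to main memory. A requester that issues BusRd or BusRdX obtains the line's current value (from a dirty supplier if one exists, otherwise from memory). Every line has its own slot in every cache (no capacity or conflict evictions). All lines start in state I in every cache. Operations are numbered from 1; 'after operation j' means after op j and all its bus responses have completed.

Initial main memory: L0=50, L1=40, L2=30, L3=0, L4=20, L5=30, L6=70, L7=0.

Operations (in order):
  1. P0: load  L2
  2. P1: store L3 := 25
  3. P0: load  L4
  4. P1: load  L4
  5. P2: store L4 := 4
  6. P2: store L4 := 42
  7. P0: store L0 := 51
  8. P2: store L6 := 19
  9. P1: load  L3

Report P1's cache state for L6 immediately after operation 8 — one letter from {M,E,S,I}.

state = I

1. P0: load  L2  bus=[BusRd]  L2: P0=E P1=I P2=I  mem[L2]=30
2. P1: store L3 := 25  bus=[BusRdX]  L3: P0=I P1=M P2=I  mem[L3]=0
3. P0: load  L4  bus=[BusRd]  L4: P0=E P1=I P2=I  mem[L4]=20
4. P1: load  L4  bus=[BusRd]  L4: P0=S P1=S P2=I  mem[L4]=20
5. P2: store L4 := 4  bus=[BusRdX]  L4: P0=I P1=I P2=M  mem[L4]=20
6. P2: store L4 := 42  bus=[-]  L4: P0=I P1=I P2=M  mem[L4]=20
7. P0: store L0 := 51  bus=[BusRdX]  L0: P0=M P1=I P2=I  mem[L0]=50
8. P2: store L6 := 19  bus=[BusRdX]  L6: P0=I P1=I P2=M  mem[L6]=70
9. P1: load  L3  bus=[-]  L3: P0=I P1=M P2=I  mem[L3]=0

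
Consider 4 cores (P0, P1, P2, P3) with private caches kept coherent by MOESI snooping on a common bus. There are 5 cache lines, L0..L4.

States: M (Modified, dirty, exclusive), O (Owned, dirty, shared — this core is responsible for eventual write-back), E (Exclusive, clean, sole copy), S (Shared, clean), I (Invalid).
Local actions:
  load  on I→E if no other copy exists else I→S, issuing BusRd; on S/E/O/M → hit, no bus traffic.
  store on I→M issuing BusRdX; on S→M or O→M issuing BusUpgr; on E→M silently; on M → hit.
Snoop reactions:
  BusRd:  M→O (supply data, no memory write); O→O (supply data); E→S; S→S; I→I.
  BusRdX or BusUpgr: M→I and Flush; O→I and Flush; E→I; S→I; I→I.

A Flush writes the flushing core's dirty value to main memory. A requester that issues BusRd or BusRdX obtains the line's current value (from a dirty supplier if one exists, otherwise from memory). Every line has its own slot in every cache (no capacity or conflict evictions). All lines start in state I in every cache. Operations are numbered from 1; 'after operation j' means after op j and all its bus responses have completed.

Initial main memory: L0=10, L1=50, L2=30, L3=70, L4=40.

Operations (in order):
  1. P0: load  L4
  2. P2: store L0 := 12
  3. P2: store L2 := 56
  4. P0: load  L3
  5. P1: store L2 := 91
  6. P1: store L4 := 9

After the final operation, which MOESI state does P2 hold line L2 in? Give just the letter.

state = I

[1] P0: load  L4 | P0:E(40), P1:I, P2:I, P3:I | bus: BusRd
[2] P2: store L0 := 12 | P0:I, P1:I, P2:M(12), P3:I | bus: BusRdX
[3] P2: store L2 := 56 | P0:I, P1:I, P2:M(56), P3:I | bus: BusRdX
[4] P0: load  L3 | P0:E(70), P1:I, P2:I, P3:I | bus: BusRd
[5] P1: store L2 := 91 | P0:I, P1:M(91), P2:I, P3:I | bus: BusRdX,Flush
[6] P1: store L4 := 9 | P0:I, P1:M(9), P2:I, P3:I | bus: BusRdX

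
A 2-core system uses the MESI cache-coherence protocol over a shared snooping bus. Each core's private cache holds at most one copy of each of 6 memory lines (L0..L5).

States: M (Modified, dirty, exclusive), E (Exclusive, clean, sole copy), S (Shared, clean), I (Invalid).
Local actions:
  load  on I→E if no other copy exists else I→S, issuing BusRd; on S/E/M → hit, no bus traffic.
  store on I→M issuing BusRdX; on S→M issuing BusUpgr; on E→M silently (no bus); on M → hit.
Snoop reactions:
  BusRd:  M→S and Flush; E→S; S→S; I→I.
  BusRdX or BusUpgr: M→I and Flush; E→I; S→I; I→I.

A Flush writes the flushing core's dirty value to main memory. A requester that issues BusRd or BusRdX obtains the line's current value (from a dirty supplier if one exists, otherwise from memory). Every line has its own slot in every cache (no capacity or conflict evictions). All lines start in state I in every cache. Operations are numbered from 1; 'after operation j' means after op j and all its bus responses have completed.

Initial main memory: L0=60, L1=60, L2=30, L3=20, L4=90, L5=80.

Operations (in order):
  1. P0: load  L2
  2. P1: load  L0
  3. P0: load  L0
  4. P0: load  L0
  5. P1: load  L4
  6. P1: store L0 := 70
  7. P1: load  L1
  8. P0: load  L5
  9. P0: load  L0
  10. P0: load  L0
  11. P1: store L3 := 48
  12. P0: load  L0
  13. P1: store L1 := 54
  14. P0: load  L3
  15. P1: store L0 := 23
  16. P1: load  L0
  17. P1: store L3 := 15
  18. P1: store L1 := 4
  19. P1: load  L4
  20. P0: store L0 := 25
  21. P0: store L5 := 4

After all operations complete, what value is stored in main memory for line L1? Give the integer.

memory[L1] = 60

1. P0: load  L2  bus=[BusRd]  L2: P0=E P1=I  mem[L2]=30
2. P1: load  L0  bus=[BusRd]  L0: P0=I P1=E  mem[L0]=60
3. P0: load  L0  bus=[BusRd]  L0: P0=S P1=S  mem[L0]=60
4. P0: load  L0  bus=[-]  L0: P0=S P1=S  mem[L0]=60
5. P1: load  L4  bus=[BusRd]  L4: P0=I P1=E  mem[L4]=90
6. P1: store L0 := 70  bus=[BusUpgr]  L0: P0=I P1=M  mem[L0]=60
7. P1: load  L1  bus=[BusRd]  L1: P0=I P1=E  mem[L1]=60
8. P0: load  L5  bus=[BusRd]  L5: P0=E P1=I  mem[L5]=80
9. P0: load  L0  bus=[BusRd,Flush]  L0: P0=S P1=S  mem[L0]=70
10. P0: load  L0  bus=[-]  L0: P0=S P1=S  mem[L0]=70
11. P1: store L3 := 48  bus=[BusRdX]  L3: P0=I P1=M  mem[L3]=20
12. P0: load  L0  bus=[-]  L0: P0=S P1=S  mem[L0]=70
13. P1: store L1 := 54  bus=[-]  L1: P0=I P1=M  mem[L1]=60
14. P0: load  L3  bus=[BusRd,Flush]  L3: P0=S P1=S  mem[L3]=48
15. P1: store L0 := 23  bus=[BusUpgr]  L0: P0=I P1=M  mem[L0]=70
16. P1: load  L0  bus=[-]  L0: P0=I P1=M  mem[L0]=70
17. P1: store L3 := 15  bus=[BusUpgr]  L3: P0=I P1=M  mem[L3]=48
18. P1: store L1 := 4  bus=[-]  L1: P0=I P1=M  mem[L1]=60
19. P1: load  L4  bus=[-]  L4: P0=I P1=E  mem[L4]=90
20. P0: store L0 := 25  bus=[BusRdX,Flush]  L0: P0=M P1=I  mem[L0]=23
21. P0: store L5 := 4  bus=[-]  L5: P0=M P1=I  mem[L5]=80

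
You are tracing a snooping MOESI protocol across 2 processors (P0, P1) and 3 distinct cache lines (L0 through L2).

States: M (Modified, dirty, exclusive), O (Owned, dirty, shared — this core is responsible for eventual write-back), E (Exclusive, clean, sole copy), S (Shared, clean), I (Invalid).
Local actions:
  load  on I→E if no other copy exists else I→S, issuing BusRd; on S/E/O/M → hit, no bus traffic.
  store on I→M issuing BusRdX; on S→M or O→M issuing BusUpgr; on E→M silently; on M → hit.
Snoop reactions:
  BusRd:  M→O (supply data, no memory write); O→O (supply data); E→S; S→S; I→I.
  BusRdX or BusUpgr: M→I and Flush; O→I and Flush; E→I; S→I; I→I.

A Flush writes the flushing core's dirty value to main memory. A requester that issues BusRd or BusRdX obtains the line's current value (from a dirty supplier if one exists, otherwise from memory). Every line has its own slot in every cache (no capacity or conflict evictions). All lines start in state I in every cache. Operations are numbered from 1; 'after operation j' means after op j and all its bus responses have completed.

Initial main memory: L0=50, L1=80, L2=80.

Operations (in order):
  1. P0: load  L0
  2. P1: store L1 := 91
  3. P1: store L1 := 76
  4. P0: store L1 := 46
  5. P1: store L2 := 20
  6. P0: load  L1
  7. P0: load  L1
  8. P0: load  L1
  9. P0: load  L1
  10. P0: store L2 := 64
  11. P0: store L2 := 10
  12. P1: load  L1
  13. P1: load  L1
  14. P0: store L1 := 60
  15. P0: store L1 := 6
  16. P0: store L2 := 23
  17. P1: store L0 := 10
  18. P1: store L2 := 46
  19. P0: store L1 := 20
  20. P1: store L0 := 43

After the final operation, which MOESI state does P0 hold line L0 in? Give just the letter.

state = I

1. P0: load  L0  bus=[BusRd]  L0: P0=E P1=I  mem[L0]=50
2. P1: store L1 := 91  bus=[BusRdX]  L1: P0=I P1=M  mem[L1]=80
3. P1: store L1 := 76  bus=[-]  L1: P0=I P1=M  mem[L1]=80
4. P0: store L1 := 46  bus=[BusRdX,Flush]  L1: P0=M P1=I  mem[L1]=76
5. P1: store L2 := 20  bus=[BusRdX]  L2: P0=I P1=M  mem[L2]=80
6. P0: load  L1  bus=[-]  L1: P0=M P1=I  mem[L1]=76
7. P0: load  L1  bus=[-]  L1: P0=M P1=I  mem[L1]=76
8. P0: load  L1  bus=[-]  L1: P0=M P1=I  mem[L1]=76
9. P0: load  L1  bus=[-]  L1: P0=M P1=I  mem[L1]=76
10. P0: store L2 := 64  bus=[BusRdX,Flush]  L2: P0=M P1=I  mem[L2]=20
11. P0: store L2 := 10  bus=[-]  L2: P0=M P1=I  mem[L2]=20
12. P1: load  L1  bus=[BusRd]  L1: P0=O P1=S  mem[L1]=76
13. P1: load  L1  bus=[-]  L1: P0=O P1=S  mem[L1]=76
14. P0: store L1 := 60  bus=[BusUpgr]  L1: P0=M P1=I  mem[L1]=76
15. P0: store L1 := 6  bus=[-]  L1: P0=M P1=I  mem[L1]=76
16. P0: store L2 := 23  bus=[-]  L2: P0=M P1=I  mem[L2]=20
17. P1: store L0 := 10  bus=[BusRdX]  L0: P0=I P1=M  mem[L0]=50
18. P1: store L2 := 46  bus=[BusRdX,Flush]  L2: P0=I P1=M  mem[L2]=23
19. P0: store L1 := 20  bus=[-]  L1: P0=M P1=I  mem[L1]=76
20. P1: store L0 := 43  bus=[-]  L0: P0=I P1=M  mem[L0]=50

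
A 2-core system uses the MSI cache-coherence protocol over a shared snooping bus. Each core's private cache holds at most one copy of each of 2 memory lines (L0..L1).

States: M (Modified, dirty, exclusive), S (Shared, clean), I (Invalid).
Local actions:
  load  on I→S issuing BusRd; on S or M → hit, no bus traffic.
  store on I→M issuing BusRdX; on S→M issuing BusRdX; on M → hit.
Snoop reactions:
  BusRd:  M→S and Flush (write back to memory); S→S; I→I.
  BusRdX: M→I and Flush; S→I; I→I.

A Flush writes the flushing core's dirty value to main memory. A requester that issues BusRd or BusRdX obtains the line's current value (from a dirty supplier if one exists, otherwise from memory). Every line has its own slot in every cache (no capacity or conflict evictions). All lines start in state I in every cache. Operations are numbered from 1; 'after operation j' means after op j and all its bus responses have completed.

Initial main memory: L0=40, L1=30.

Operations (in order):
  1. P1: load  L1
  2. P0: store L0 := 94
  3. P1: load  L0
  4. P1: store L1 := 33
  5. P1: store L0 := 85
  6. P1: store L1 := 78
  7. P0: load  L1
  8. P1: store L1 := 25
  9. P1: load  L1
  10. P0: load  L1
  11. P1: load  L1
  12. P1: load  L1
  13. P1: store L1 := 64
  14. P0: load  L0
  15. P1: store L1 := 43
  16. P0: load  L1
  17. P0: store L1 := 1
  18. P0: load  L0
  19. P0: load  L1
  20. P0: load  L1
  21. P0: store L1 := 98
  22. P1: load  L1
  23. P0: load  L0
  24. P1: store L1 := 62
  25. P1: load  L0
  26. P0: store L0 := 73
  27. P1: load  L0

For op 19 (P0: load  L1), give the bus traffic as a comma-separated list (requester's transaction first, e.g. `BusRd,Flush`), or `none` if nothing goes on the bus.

bus = none

step 1: P1: load  L1  ⟶  IS  (L1)  txn=BusRd  M[L1]=30
step 2: P0: store L0 := 94  ⟶  MI  (L0)  txn=BusRdX  M[L0]=40
step 3: P1: load  L0  ⟶  SS  (L0)  txn=BusRd+Flush  M[L0]=94
step 4: P1: store L1 := 33  ⟶  IM  (L1)  txn=BusRdX  M[L1]=30
step 5: P1: store L0 := 85  ⟶  IM  (L0)  txn=BusRdX  M[L0]=94
step 6: P1: store L1 := 78  ⟶  IM  (L1)  txn=∅  M[L1]=30
step 7: P0: load  L1  ⟶  SS  (L1)  txn=BusRd+Flush  M[L1]=78
step 8: P1: store L1 := 25  ⟶  IM  (L1)  txn=BusRdX  M[L1]=78
step 9: P1: load  L1  ⟶  IM  (L1)  txn=∅  M[L1]=78
step 10: P0: load  L1  ⟶  SS  (L1)  txn=BusRd+Flush  M[L1]=25
step 11: P1: load  L1  ⟶  SS  (L1)  txn=∅  M[L1]=25
step 12: P1: load  L1  ⟶  SS  (L1)  txn=∅  M[L1]=25
step 13: P1: store L1 := 64  ⟶  IM  (L1)  txn=BusRdX  M[L1]=25
step 14: P0: load  L0  ⟶  SS  (L0)  txn=BusRd+Flush  M[L0]=85
step 15: P1: store L1 := 43  ⟶  IM  (L1)  txn=∅  M[L1]=25
step 16: P0: load  L1  ⟶  SS  (L1)  txn=BusRd+Flush  M[L1]=43
step 17: P0: store L1 := 1  ⟶  MI  (L1)  txn=BusRdX  M[L1]=43
step 18: P0: load  L0  ⟶  SS  (L0)  txn=∅  M[L0]=85
step 19: P0: load  L1  ⟶  MI  (L1)  txn=∅  M[L1]=43
step 20: P0: load  L1  ⟶  MI  (L1)  txn=∅  M[L1]=43
step 21: P0: store L1 := 98  ⟶  MI  (L1)  txn=∅  M[L1]=43
step 22: P1: load  L1  ⟶  SS  (L1)  txn=BusRd+Flush  M[L1]=98
step 23: P0: load  L0  ⟶  SS  (L0)  txn=∅  M[L0]=85
step 24: P1: store L1 := 62  ⟶  IM  (L1)  txn=BusRdX  M[L1]=98
step 25: P1: load  L0  ⟶  SS  (L0)  txn=∅  M[L0]=85
step 26: P0: store L0 := 73  ⟶  MI  (L0)  txn=BusRdX  M[L0]=85
step 27: P1: load  L0  ⟶  SS  (L0)  txn=BusRd+Flush  M[L0]=73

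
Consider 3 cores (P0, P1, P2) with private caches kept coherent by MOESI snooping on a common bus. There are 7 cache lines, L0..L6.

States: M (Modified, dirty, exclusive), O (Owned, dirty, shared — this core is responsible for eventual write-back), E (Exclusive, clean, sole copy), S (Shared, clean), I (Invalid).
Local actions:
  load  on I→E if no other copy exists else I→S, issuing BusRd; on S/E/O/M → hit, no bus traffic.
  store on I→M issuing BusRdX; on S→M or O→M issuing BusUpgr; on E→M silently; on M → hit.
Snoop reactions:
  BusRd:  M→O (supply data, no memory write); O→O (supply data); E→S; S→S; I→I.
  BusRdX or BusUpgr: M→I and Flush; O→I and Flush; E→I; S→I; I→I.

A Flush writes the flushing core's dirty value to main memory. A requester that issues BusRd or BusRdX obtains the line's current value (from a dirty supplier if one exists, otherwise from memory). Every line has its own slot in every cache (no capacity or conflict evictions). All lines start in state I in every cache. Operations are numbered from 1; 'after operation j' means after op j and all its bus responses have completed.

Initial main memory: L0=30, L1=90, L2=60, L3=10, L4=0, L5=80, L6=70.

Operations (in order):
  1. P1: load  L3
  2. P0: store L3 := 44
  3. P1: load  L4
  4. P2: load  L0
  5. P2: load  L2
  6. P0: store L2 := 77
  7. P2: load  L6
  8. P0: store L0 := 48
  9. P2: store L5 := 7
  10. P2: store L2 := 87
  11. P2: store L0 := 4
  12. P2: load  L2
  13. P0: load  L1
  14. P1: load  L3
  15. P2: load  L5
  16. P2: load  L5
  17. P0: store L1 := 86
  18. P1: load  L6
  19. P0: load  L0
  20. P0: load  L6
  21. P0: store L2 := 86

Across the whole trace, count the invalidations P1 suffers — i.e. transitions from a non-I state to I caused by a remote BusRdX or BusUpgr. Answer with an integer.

  op1 P1: load  L3 → I/E/I on L3; bus BusRd; mem=10
  op2 P0: store L3 := 44 → M/I/I on L3; bus BusRdX; mem=10
  op3 P1: load  L4 → I/E/I on L4; bus BusRd; mem=0
  op4 P2: load  L0 → I/I/E on L0; bus BusRd; mem=30
  op5 P2: load  L2 → I/I/E on L2; bus BusRd; mem=60
  op6 P0: store L2 := 77 → M/I/I on L2; bus BusRdX; mem=60
  op7 P2: load  L6 → I/I/E on L6; bus BusRd; mem=70
  op8 P0: store L0 := 48 → M/I/I on L0; bus BusRdX; mem=30
  op9 P2: store L5 := 7 → I/I/M on L5; bus BusRdX; mem=80
  op10 P2: store L2 := 87 → I/I/M on L2; bus BusRdX Flush; mem=77
  op11 P2: store L0 := 4 → I/I/M on L0; bus BusRdX Flush; mem=48
  op12 P2: load  L2 → I/I/M on L2; bus (none); mem=77
  op13 P0: load  L1 → E/I/I on L1; bus BusRd; mem=90
  op14 P1: load  L3 → O/S/I on L3; bus BusRd; mem=10
  op15 P2: load  L5 → I/I/M on L5; bus (none); mem=80
  op16 P2: load  L5 → I/I/M on L5; bus (none); mem=80
  op17 P0: store L1 := 86 → M/I/I on L1; bus (none); mem=90
  op18 P1: load  L6 → I/S/S on L6; bus BusRd; mem=70
  op19 P0: load  L0 → S/I/O on L0; bus BusRd; mem=48
  op20 P0: load  L6 → S/S/S on L6; bus BusRd; mem=70
  op21 P0: store L2 := 86 → M/I/I on L2; bus BusRdX Flush; mem=87

invalidations = 1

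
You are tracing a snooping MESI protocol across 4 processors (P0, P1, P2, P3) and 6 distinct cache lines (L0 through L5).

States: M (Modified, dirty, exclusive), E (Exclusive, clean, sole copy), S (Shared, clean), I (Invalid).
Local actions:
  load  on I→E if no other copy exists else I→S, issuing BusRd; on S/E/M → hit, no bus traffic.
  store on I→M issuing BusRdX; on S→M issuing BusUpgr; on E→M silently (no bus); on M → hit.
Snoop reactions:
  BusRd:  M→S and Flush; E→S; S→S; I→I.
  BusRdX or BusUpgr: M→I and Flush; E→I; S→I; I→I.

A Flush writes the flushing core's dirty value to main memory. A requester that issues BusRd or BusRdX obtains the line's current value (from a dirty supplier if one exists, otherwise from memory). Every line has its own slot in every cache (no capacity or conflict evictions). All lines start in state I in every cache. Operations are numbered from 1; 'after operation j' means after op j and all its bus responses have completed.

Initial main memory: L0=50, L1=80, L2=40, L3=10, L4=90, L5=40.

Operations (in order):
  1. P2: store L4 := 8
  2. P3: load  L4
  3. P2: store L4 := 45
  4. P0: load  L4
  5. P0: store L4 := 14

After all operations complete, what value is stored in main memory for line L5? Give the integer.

1. P2: store L4 := 8  bus=[BusRdX]  L4: P0=I P1=I P2=M P3=I  mem[L4]=90
2. P3: load  L4  bus=[BusRd,Flush]  L4: P0=I P1=I P2=S P3=S  mem[L4]=8
3. P2: store L4 := 45  bus=[BusUpgr]  L4: P0=I P1=I P2=M P3=I  mem[L4]=8
4. P0: load  L4  bus=[BusRd,Flush]  L4: P0=S P1=I P2=S P3=I  mem[L4]=45
5. P0: store L4 := 14  bus=[BusUpgr]  L4: P0=M P1=I P2=I P3=I  mem[L4]=45

memory[L5] = 40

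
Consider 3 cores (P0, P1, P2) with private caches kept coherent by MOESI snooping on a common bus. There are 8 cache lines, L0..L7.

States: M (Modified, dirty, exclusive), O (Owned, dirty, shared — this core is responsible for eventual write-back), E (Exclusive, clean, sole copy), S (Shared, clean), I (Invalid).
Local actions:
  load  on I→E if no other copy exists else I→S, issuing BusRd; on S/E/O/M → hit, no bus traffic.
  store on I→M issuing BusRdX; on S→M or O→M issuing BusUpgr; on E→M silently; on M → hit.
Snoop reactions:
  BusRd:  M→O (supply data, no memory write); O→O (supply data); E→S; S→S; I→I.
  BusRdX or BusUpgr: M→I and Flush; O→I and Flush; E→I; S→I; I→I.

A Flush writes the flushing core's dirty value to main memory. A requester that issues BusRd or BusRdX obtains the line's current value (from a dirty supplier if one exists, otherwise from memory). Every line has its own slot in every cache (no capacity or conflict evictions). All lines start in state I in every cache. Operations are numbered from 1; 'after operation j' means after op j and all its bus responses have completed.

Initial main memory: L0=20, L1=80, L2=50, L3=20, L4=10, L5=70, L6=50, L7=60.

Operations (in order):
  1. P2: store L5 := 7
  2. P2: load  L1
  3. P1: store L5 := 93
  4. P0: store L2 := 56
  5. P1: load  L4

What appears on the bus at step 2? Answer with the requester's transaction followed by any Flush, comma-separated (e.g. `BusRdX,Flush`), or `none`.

bus = BusRd

[1] P2: store L5 := 7 | P0:I, P1:I, P2:M(7) | bus: BusRdX
[2] P2: load  L1 | P0:I, P1:I, P2:E(80) | bus: BusRd
[3] P1: store L5 := 93 | P0:I, P1:M(93), P2:I | bus: BusRdX,Flush
[4] P0: store L2 := 56 | P0:M(56), P1:I, P2:I | bus: BusRdX
[5] P1: load  L4 | P0:I, P1:E(10), P2:I | bus: BusRd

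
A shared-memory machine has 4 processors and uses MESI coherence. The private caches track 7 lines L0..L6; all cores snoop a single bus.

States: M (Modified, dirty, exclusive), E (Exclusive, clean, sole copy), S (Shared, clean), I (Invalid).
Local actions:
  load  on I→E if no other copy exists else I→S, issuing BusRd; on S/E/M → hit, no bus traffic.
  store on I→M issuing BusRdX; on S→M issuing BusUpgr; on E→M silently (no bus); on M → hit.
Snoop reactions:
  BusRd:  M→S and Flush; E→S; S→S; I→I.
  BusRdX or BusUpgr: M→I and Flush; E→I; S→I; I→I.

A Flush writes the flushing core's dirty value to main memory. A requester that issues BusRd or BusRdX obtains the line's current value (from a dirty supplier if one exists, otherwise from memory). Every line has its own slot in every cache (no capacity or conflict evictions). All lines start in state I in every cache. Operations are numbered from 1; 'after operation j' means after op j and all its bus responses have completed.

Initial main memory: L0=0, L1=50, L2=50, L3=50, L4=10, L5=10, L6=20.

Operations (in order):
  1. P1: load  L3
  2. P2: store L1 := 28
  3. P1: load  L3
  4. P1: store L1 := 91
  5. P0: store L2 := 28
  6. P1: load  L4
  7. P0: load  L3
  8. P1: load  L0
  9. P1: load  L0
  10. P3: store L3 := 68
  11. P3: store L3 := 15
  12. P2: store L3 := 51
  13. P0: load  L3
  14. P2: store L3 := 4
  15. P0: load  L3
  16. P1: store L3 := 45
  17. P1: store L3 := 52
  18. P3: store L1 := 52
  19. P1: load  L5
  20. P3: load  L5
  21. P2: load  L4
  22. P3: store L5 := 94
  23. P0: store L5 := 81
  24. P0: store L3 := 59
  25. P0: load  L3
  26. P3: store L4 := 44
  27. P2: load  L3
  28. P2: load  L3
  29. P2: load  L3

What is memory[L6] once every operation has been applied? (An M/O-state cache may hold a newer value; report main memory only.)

memory[L6] = 20

step 1: P1: load  L3  ⟶  IEII  (L3)  txn=BusRd  M[L3]=50
step 2: P2: store L1 := 28  ⟶  IIMI  (L1)  txn=BusRdX  M[L1]=50
step 3: P1: load  L3  ⟶  IEII  (L3)  txn=∅  M[L3]=50
step 4: P1: store L1 := 91  ⟶  IMII  (L1)  txn=BusRdX+Flush  M[L1]=28
step 5: P0: store L2 := 28  ⟶  MIII  (L2)  txn=BusRdX  M[L2]=50
step 6: P1: load  L4  ⟶  IEII  (L4)  txn=BusRd  M[L4]=10
step 7: P0: load  L3  ⟶  SSII  (L3)  txn=BusRd  M[L3]=50
step 8: P1: load  L0  ⟶  IEII  (L0)  txn=BusRd  M[L0]=0
step 9: P1: load  L0  ⟶  IEII  (L0)  txn=∅  M[L0]=0
step 10: P3: store L3 := 68  ⟶  IIIM  (L3)  txn=BusRdX  M[L3]=50
step 11: P3: store L3 := 15  ⟶  IIIM  (L3)  txn=∅  M[L3]=50
step 12: P2: store L3 := 51  ⟶  IIMI  (L3)  txn=BusRdX+Flush  M[L3]=15
step 13: P0: load  L3  ⟶  SISI  (L3)  txn=BusRd+Flush  M[L3]=51
step 14: P2: store L3 := 4  ⟶  IIMI  (L3)  txn=BusUpgr  M[L3]=51
step 15: P0: load  L3  ⟶  SISI  (L3)  txn=BusRd+Flush  M[L3]=4
step 16: P1: store L3 := 45  ⟶  IMII  (L3)  txn=BusRdX  M[L3]=4
step 17: P1: store L3 := 52  ⟶  IMII  (L3)  txn=∅  M[L3]=4
step 18: P3: store L1 := 52  ⟶  IIIM  (L1)  txn=BusRdX+Flush  M[L1]=91
step 19: P1: load  L5  ⟶  IEII  (L5)  txn=BusRd  M[L5]=10
step 20: P3: load  L5  ⟶  ISIS  (L5)  txn=BusRd  M[L5]=10
step 21: P2: load  L4  ⟶  ISSI  (L4)  txn=BusRd  M[L4]=10
step 22: P3: store L5 := 94  ⟶  IIIM  (L5)  txn=BusUpgr  M[L5]=10
step 23: P0: store L5 := 81  ⟶  MIII  (L5)  txn=BusRdX+Flush  M[L5]=94
step 24: P0: store L3 := 59  ⟶  MIII  (L3)  txn=BusRdX+Flush  M[L3]=52
step 25: P0: load  L3  ⟶  MIII  (L3)  txn=∅  M[L3]=52
step 26: P3: store L4 := 44  ⟶  IIIM  (L4)  txn=BusRdX  M[L4]=10
step 27: P2: load  L3  ⟶  SISI  (L3)  txn=BusRd+Flush  M[L3]=59
step 28: P2: load  L3  ⟶  SISI  (L3)  txn=∅  M[L3]=59
step 29: P2: load  L3  ⟶  SISI  (L3)  txn=∅  M[L3]=59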